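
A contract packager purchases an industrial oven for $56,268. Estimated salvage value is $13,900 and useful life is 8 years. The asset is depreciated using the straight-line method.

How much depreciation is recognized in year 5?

$5,296

Depreciable base = $56,268 − $13,900 = $42,368.
Annual expense = $42,368 / 8 = $5,296.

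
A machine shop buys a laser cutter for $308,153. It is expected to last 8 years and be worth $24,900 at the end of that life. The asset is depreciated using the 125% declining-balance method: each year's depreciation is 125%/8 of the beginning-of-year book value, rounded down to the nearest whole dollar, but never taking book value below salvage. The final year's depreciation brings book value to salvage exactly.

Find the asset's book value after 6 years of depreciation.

Depreciable base = $308,153 − $24,900 = $283,253.
Year 1: ⌊$308,153 × 125%/8⌋ = $48,148. Book value $260,005.
Year 2: ⌊$260,005 × 125%/8⌋ = $40,625. Book value $219,380.
Year 3: ⌊$219,380 × 125%/8⌋ = $34,278. Book value $185,102.
Year 4: ⌊$185,102 × 125%/8⌋ = $28,922. Book value $156,180.
Year 5: ⌊$156,180 × 125%/8⌋ = $24,403. Book value $131,777.
Year 6: ⌊$131,777 × 125%/8⌋ = $20,590. Book value $111,187.

$111,187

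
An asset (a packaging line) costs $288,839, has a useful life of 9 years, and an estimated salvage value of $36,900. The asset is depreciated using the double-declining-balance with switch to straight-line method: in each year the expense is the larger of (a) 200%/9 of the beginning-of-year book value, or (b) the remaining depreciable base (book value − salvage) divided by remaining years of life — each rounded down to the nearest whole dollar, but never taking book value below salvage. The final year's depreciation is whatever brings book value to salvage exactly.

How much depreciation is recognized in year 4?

Depreciable base = $288,839 − $36,900 = $251,939.
Year 1: DB = ⌊$288,839 × 200%/9⌋ = $64,186; SL = ⌊$251,939/9⌋ = $27,993 → take DB $64,186. Book value $224,653.
Year 2: DB = ⌊$224,653 × 200%/9⌋ = $49,922; SL = ⌊$187,753/8⌋ = $23,469 → take DB $49,922. Book value $174,731.
Year 3: DB = ⌊$174,731 × 200%/9⌋ = $38,829; SL = ⌊$137,831/7⌋ = $19,690 → take DB $38,829. Book value $135,902.
Year 4: DB = ⌊$135,902 × 200%/9⌋ = $30,200; SL = ⌊$99,002/6⌋ = $16,500 → take DB $30,200. Book value $105,702.

$30,200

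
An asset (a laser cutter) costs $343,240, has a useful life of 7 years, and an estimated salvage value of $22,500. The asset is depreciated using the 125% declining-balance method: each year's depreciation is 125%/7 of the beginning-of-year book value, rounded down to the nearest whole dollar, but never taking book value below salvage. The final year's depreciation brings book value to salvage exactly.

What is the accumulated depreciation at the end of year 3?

$152,996

Depreciable base = $343,240 − $22,500 = $320,740.
Year 1: ⌊$343,240 × 125%/7⌋ = $61,292. Book value $281,948.
Year 2: ⌊$281,948 × 125%/7⌋ = $50,347. Book value $231,601.
Year 3: ⌊$231,601 × 125%/7⌋ = $41,357. Book value $190,244.
Accumulated through year 3 = $343,240 − $190,244 = $152,996.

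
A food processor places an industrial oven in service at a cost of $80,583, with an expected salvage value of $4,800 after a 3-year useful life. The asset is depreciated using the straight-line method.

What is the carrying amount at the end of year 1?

Depreciable base = $80,583 − $4,800 = $75,783.
Annual expense = $75,783 / 3 = $25,261.
End of year 1: book value $55,322.

$55,322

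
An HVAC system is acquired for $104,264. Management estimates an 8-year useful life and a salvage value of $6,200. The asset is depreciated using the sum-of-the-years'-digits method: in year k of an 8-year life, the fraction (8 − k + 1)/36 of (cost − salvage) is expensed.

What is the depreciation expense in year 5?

$10,896

Depreciable base = $104,264 − $6,200 = $98,064.
Sum of the years' digits = 8+7+6+5+4+3+2+1 = 36.
Year 1: $98,064 × 8/36 = $21,792. Book value $82,472.
Year 2: $98,064 × 7/36 = $19,068. Book value $63,404.
Year 3: $98,064 × 6/36 = $16,344. Book value $47,060.
Year 4: $98,064 × 5/36 = $13,620. Book value $33,440.
Year 5: $98,064 × 4/36 = $10,896. Book value $22,544.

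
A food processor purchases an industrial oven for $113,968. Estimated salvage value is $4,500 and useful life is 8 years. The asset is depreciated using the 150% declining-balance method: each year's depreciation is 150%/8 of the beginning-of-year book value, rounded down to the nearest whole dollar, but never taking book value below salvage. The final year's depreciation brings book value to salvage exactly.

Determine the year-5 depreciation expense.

Depreciable base = $113,968 − $4,500 = $109,468.
Year 1: ⌊$113,968 × 150%/8⌋ = $21,369. Book value $92,599.
Year 2: ⌊$92,599 × 150%/8⌋ = $17,362. Book value $75,237.
Year 3: ⌊$75,237 × 150%/8⌋ = $14,106. Book value $61,131.
Year 4: ⌊$61,131 × 150%/8⌋ = $11,462. Book value $49,669.
Year 5: ⌊$49,669 × 150%/8⌋ = $9,312. Book value $40,357.

$9,312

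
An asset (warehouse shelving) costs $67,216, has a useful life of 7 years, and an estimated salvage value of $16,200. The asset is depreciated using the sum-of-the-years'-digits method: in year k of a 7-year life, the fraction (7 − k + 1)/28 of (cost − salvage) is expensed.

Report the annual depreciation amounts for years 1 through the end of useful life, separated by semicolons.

$12,754; $10,932; $9,110; $7,288; $5,466; $3,644; $1,822

Depreciable base = $67,216 − $16,200 = $51,016.
Sum of the years' digits = 7+6+5+4+3+2+1 = 28.
Year 1: $51,016 × 7/28 = $12,754. Book value $54,462.
Year 2: $51,016 × 6/28 = $10,932. Book value $43,530.
Year 3: $51,016 × 5/28 = $9,110. Book value $34,420.
Year 4: $51,016 × 4/28 = $7,288. Book value $27,132.
Year 5: $51,016 × 3/28 = $5,466. Book value $21,666.
Year 6: $51,016 × 2/28 = $3,644. Book value $18,022.
Year 7: $51,016 × 1/28 = $1,822. Book value $16,200.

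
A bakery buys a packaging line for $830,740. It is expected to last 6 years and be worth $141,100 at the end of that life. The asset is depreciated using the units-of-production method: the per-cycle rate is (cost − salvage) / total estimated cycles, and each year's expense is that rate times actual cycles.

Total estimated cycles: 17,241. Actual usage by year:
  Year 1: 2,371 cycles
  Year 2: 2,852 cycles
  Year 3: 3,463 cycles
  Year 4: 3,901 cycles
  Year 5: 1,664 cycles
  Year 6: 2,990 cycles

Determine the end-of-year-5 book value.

$260,700

Depreciable base = $830,740 − $141,100 = $689,640.
Rate = $689,640 / 17,241 cycles = $40 per cycle.
Year 1: 2,371 × $40 = $94,840. Book value $735,900.
Year 2: 2,852 × $40 = $114,080. Book value $621,820.
Year 3: 3,463 × $40 = $138,520. Book value $483,300.
Year 4: 3,901 × $40 = $156,040. Book value $327,260.
Year 5: 1,664 × $40 = $66,560. Book value $260,700.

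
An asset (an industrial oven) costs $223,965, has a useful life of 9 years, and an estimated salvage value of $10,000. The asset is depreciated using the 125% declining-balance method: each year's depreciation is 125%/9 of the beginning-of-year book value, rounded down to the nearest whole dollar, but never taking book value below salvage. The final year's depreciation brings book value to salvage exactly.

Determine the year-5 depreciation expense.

Depreciable base = $223,965 − $10,000 = $213,965.
Year 1: ⌊$223,965 × 125%/9⌋ = $31,106. Book value $192,859.
Year 2: ⌊$192,859 × 125%/9⌋ = $26,785. Book value $166,074.
Year 3: ⌊$166,074 × 125%/9⌋ = $23,065. Book value $143,009.
Year 4: ⌊$143,009 × 125%/9⌋ = $19,862. Book value $123,147.
Year 5: ⌊$123,147 × 125%/9⌋ = $17,103. Book value $106,044.

$17,103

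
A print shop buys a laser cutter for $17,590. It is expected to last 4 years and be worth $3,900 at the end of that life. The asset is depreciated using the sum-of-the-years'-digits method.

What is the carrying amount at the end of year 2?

Depreciable base = $17,590 − $3,900 = $13,690.
Sum of the years' digits = 4+3+2+1 = 10.
Year 1: $13,690 × 4/10 = $5,476. Book value $12,114.
Year 2: $13,690 × 3/10 = $4,107. Book value $8,007.

$8,007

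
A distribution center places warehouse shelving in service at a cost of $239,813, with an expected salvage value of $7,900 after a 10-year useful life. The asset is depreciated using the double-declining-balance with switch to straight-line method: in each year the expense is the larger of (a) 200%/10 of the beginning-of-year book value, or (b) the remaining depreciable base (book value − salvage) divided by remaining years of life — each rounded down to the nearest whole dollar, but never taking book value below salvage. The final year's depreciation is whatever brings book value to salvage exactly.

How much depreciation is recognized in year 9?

Depreciable base = $239,813 − $7,900 = $231,913.
Year 1: DB = ⌊$239,813 × 200%/10⌋ = $47,962; SL = ⌊$231,913/10⌋ = $23,191 → take DB $47,962. Book value $191,851.
Year 2: DB = ⌊$191,851 × 200%/10⌋ = $38,370; SL = ⌊$183,951/9⌋ = $20,439 → take DB $38,370. Book value $153,481.
Year 3: DB = ⌊$153,481 × 200%/10⌋ = $30,696; SL = ⌊$145,581/8⌋ = $18,197 → take DB $30,696. Book value $122,785.
Year 4: DB = ⌊$122,785 × 200%/10⌋ = $24,557; SL = ⌊$114,885/7⌋ = $16,412 → take DB $24,557. Book value $98,228.
Year 5: DB = ⌊$98,228 × 200%/10⌋ = $19,645; SL = ⌊$90,328/6⌋ = $15,054 → take DB $19,645. Book value $78,583.
Year 6: DB = ⌊$78,583 × 200%/10⌋ = $15,716; SL = ⌊$70,683/5⌋ = $14,136 → take DB $15,716. Book value $62,867.
Year 7: DB = ⌊$62,867 × 200%/10⌋ = $12,573; SL = ⌊$54,967/4⌋ = $13,741 → take SL $13,741. Book value $49,126.
Year 8: DB = ⌊$49,126 × 200%/10⌋ = $9,825; SL = ⌊$41,226/3⌋ = $13,742 → take SL $13,742. Book value $35,384.
Year 9: DB = ⌊$35,384 × 200%/10⌋ = $7,076; SL = ⌊$27,484/2⌋ = $13,742 → take SL $13,742. Book value $21,642.

$13,742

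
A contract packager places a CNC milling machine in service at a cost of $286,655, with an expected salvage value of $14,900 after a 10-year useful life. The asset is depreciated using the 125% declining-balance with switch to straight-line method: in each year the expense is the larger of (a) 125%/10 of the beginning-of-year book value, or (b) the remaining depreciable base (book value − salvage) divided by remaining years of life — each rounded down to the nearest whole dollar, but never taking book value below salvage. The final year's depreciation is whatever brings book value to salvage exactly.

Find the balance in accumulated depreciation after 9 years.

Depreciable base = $286,655 − $14,900 = $271,755.
Year 1: DB = ⌊$286,655 × 125%/10⌋ = $35,831; SL = ⌊$271,755/10⌋ = $27,175 → take DB $35,831. Book value $250,824.
Year 2: DB = ⌊$250,824 × 125%/10⌋ = $31,353; SL = ⌊$235,924/9⌋ = $26,213 → take DB $31,353. Book value $219,471.
Year 3: DB = ⌊$219,471 × 125%/10⌋ = $27,433; SL = ⌊$204,571/8⌋ = $25,571 → take DB $27,433. Book value $192,038.
Year 4: DB = ⌊$192,038 × 125%/10⌋ = $24,004; SL = ⌊$177,138/7⌋ = $25,305 → take SL $25,305. Book value $166,733.
Year 5: DB = ⌊$166,733 × 125%/10⌋ = $20,841; SL = ⌊$151,833/6⌋ = $25,305 → take SL $25,305. Book value $141,428.
Year 6: DB = ⌊$141,428 × 125%/10⌋ = $17,678; SL = ⌊$126,528/5⌋ = $25,305 → take SL $25,305. Book value $116,123.
Year 7: DB = ⌊$116,123 × 125%/10⌋ = $14,515; SL = ⌊$101,223/4⌋ = $25,305 → take SL $25,305. Book value $90,818.
Year 8: DB = ⌊$90,818 × 125%/10⌋ = $11,352; SL = ⌊$75,918/3⌋ = $25,306 → take SL $25,306. Book value $65,512.
Year 9: DB = ⌊$65,512 × 125%/10⌋ = $8,189; SL = ⌊$50,612/2⌋ = $25,306 → take SL $25,306. Book value $40,206.
Accumulated through year 9 = $286,655 − $40,206 = $246,449.

$246,449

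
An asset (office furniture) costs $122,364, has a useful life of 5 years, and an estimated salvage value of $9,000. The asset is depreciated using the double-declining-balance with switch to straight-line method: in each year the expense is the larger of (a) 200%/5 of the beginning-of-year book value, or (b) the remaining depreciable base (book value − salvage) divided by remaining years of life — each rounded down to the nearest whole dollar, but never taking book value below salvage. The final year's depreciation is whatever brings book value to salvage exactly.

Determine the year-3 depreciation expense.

Depreciable base = $122,364 − $9,000 = $113,364.
Year 1: DB = ⌊$122,364 × 200%/5⌋ = $48,945; SL = ⌊$113,364/5⌋ = $22,672 → take DB $48,945. Book value $73,419.
Year 2: DB = ⌊$73,419 × 200%/5⌋ = $29,367; SL = ⌊$64,419/4⌋ = $16,104 → take DB $29,367. Book value $44,052.
Year 3: DB = ⌊$44,052 × 200%/5⌋ = $17,620; SL = ⌊$35,052/3⌋ = $11,684 → take DB $17,620. Book value $26,432.

$17,620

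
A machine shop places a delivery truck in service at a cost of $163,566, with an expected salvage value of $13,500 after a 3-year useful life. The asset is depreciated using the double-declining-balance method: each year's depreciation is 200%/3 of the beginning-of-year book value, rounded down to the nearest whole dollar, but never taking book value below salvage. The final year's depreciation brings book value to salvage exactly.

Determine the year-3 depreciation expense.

$4,674

Depreciable base = $163,566 − $13,500 = $150,066.
Year 1: ⌊$163,566 × 200%/3⌋ = $109,044. Book value $54,522.
Year 2: ⌊$54,522 × 200%/3⌋ = $36,348. Book value $18,174.
Year 3 (final): $18,174 − $13,500 = $4,674. Book value $13,500.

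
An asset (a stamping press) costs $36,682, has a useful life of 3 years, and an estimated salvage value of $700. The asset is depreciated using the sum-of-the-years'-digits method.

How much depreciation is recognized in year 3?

Depreciable base = $36,682 − $700 = $35,982.
Sum of the years' digits = 3+2+1 = 6.
Year 1: $35,982 × 3/6 = $17,991. Book value $18,691.
Year 2: $35,982 × 2/6 = $11,994. Book value $6,697.
Year 3: $35,982 × 1/6 = $5,997. Book value $700.

$5,997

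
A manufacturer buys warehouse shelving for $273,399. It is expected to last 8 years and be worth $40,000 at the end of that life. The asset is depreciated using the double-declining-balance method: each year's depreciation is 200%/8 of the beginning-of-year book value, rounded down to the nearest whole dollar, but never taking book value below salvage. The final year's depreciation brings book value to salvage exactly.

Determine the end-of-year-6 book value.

Depreciable base = $273,399 − $40,000 = $233,399.
Year 1: ⌊$273,399 × 200%/8⌋ = $68,349. Book value $205,050.
Year 2: ⌊$205,050 × 200%/8⌋ = $51,262. Book value $153,788.
Year 3: ⌊$153,788 × 200%/8⌋ = $38,447. Book value $115,341.
Year 4: ⌊$115,341 × 200%/8⌋ = $28,835. Book value $86,506.
Year 5: ⌊$86,506 × 200%/8⌋ = $21,626. Book value $64,880.
Year 6: ⌊$64,880 × 200%/8⌋ = $16,220. Book value $48,660.

$48,660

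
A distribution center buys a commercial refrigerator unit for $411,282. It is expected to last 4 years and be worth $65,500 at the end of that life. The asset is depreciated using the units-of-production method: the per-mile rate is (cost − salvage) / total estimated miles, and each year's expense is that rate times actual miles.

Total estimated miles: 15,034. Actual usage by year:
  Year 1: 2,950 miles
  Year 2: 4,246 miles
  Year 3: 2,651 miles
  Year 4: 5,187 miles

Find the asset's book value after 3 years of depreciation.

Depreciable base = $411,282 − $65,500 = $345,782.
Rate = $345,782 / 15,034 miles = $23 per mile.
Year 1: 2,950 × $23 = $67,850. Book value $343,432.
Year 2: 4,246 × $23 = $97,658. Book value $245,774.
Year 3: 2,651 × $23 = $60,973. Book value $184,801.

$184,801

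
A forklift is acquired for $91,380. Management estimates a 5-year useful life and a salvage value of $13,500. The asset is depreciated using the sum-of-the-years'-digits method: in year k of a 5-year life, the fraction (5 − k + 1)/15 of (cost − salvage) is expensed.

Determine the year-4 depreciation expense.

Depreciable base = $91,380 − $13,500 = $77,880.
Sum of the years' digits = 5+4+3+2+1 = 15.
Year 1: $77,880 × 5/15 = $25,960. Book value $65,420.
Year 2: $77,880 × 4/15 = $20,768. Book value $44,652.
Year 3: $77,880 × 3/15 = $15,576. Book value $29,076.
Year 4: $77,880 × 2/15 = $10,384. Book value $18,692.

$10,384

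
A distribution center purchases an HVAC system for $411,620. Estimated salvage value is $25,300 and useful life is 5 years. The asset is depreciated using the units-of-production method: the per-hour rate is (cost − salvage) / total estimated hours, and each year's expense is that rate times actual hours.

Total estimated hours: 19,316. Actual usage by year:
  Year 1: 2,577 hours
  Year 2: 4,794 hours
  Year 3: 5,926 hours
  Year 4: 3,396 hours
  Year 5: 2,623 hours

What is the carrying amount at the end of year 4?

$77,760

Depreciable base = $411,620 − $25,300 = $386,320.
Rate = $386,320 / 19,316 hours = $20 per hour.
Year 1: 2,577 × $20 = $51,540. Book value $360,080.
Year 2: 4,794 × $20 = $95,880. Book value $264,200.
Year 3: 5,926 × $20 = $118,520. Book value $145,680.
Year 4: 3,396 × $20 = $67,920. Book value $77,760.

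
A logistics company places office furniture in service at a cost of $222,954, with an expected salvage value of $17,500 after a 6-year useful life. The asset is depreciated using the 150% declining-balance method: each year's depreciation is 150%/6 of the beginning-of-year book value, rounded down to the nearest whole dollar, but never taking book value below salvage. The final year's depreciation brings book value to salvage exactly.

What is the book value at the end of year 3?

Depreciable base = $222,954 − $17,500 = $205,454.
Year 1: ⌊$222,954 × 150%/6⌋ = $55,738. Book value $167,216.
Year 2: ⌊$167,216 × 150%/6⌋ = $41,804. Book value $125,412.
Year 3: ⌊$125,412 × 150%/6⌋ = $31,353. Book value $94,059.

$94,059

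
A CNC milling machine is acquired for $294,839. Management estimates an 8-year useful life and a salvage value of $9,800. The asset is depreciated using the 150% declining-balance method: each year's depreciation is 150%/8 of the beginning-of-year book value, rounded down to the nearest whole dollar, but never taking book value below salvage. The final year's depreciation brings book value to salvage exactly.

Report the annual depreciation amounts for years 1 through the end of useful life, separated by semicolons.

Depreciable base = $294,839 − $9,800 = $285,039.
Year 1: ⌊$294,839 × 150%/8⌋ = $55,282. Book value $239,557.
Year 2: ⌊$239,557 × 150%/8⌋ = $44,916. Book value $194,641.
Year 3: ⌊$194,641 × 150%/8⌋ = $36,495. Book value $158,146.
Year 4: ⌊$158,146 × 150%/8⌋ = $29,652. Book value $128,494.
Year 5: ⌊$128,494 × 150%/8⌋ = $24,092. Book value $104,402.
Year 6: ⌊$104,402 × 150%/8⌋ = $19,575. Book value $84,827.
Year 7: ⌊$84,827 × 150%/8⌋ = $15,905. Book value $68,922.
Year 8 (final): $68,922 − $9,800 = $59,122. Book value $9,800.

$55,282; $44,916; $36,495; $29,652; $24,092; $19,575; $15,905; $59,122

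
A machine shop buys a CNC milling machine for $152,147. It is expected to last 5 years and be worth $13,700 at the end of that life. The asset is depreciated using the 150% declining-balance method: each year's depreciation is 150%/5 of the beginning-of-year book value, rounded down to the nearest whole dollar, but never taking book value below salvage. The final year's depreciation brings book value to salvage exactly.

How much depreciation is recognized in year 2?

$31,950

Depreciable base = $152,147 − $13,700 = $138,447.
Year 1: ⌊$152,147 × 150%/5⌋ = $45,644. Book value $106,503.
Year 2: ⌊$106,503 × 150%/5⌋ = $31,950. Book value $74,553.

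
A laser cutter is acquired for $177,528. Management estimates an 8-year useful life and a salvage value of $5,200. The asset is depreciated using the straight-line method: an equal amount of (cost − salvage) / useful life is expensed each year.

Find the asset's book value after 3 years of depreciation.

$112,905

Depreciable base = $177,528 − $5,200 = $172,328.
Annual expense = $172,328 / 8 = $21,541.
End of year 1: book value $155,987.
End of year 2: book value $134,446.
End of year 3: book value $112,905.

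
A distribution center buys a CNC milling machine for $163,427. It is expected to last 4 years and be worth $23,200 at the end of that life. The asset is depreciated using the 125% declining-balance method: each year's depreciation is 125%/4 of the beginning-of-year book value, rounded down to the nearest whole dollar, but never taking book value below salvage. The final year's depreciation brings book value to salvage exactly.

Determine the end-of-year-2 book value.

$77,246

Depreciable base = $163,427 − $23,200 = $140,227.
Year 1: ⌊$163,427 × 125%/4⌋ = $51,070. Book value $112,357.
Year 2: ⌊$112,357 × 125%/4⌋ = $35,111. Book value $77,246.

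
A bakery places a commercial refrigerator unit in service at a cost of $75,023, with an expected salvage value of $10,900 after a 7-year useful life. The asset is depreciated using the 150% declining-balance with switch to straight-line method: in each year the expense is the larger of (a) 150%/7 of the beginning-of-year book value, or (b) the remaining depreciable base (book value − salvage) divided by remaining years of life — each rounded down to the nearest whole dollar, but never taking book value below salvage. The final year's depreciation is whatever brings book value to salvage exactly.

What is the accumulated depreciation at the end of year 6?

Depreciable base = $75,023 − $10,900 = $64,123.
Year 1: DB = ⌊$75,023 × 150%/7⌋ = $16,076; SL = ⌊$64,123/7⌋ = $9,160 → take DB $16,076. Book value $58,947.
Year 2: DB = ⌊$58,947 × 150%/7⌋ = $12,631; SL = ⌊$48,047/6⌋ = $8,007 → take DB $12,631. Book value $46,316.
Year 3: DB = ⌊$46,316 × 150%/7⌋ = $9,924; SL = ⌊$35,416/5⌋ = $7,083 → take DB $9,924. Book value $36,392.
Year 4: DB = ⌊$36,392 × 150%/7⌋ = $7,798; SL = ⌊$25,492/4⌋ = $6,373 → take DB $7,798. Book value $28,594.
Year 5: DB = ⌊$28,594 × 150%/7⌋ = $6,127; SL = ⌊$17,694/3⌋ = $5,898 → take DB $6,127. Book value $22,467.
Year 6: DB = ⌊$22,467 × 150%/7⌋ = $4,814; SL = ⌊$11,567/2⌋ = $5,783 → take SL $5,783. Book value $16,684.
Accumulated through year 6 = $75,023 − $16,684 = $58,339.

$58,339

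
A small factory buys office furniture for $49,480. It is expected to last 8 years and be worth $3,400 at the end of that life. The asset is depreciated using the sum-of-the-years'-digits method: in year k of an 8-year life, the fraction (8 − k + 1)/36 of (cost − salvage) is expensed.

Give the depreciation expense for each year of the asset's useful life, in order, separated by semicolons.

$10,240; $8,960; $7,680; $6,400; $5,120; $3,840; $2,560; $1,280

Depreciable base = $49,480 − $3,400 = $46,080.
Sum of the years' digits = 8+7+6+5+4+3+2+1 = 36.
Year 1: $46,080 × 8/36 = $10,240. Book value $39,240.
Year 2: $46,080 × 7/36 = $8,960. Book value $30,280.
Year 3: $46,080 × 6/36 = $7,680. Book value $22,600.
Year 4: $46,080 × 5/36 = $6,400. Book value $16,200.
Year 5: $46,080 × 4/36 = $5,120. Book value $11,080.
Year 6: $46,080 × 3/36 = $3,840. Book value $7,240.
Year 7: $46,080 × 2/36 = $2,560. Book value $4,680.
Year 8: $46,080 × 1/36 = $1,280. Book value $3,400.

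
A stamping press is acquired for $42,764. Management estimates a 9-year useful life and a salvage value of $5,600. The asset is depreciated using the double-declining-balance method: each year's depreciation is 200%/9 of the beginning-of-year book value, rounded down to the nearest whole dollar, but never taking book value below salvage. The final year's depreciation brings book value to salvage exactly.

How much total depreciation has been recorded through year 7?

$35,400

Depreciable base = $42,764 − $5,600 = $37,164.
Year 1: ⌊$42,764 × 200%/9⌋ = $9,503. Book value $33,261.
Year 2: ⌊$33,261 × 200%/9⌋ = $7,391. Book value $25,870.
Year 3: ⌊$25,870 × 200%/9⌋ = $5,748. Book value $20,122.
Year 4: ⌊$20,122 × 200%/9⌋ = $4,471. Book value $15,651.
Year 5: ⌊$15,651 × 200%/9⌋ = $3,478. Book value $12,173.
Year 6: ⌊$12,173 × 200%/9⌋ = $2,705. Book value $9,468.
Year 7: ⌊$9,468 × 200%/9⌋ = $2,104. Book value $7,364.
Accumulated through year 7 = $42,764 − $7,364 = $35,400.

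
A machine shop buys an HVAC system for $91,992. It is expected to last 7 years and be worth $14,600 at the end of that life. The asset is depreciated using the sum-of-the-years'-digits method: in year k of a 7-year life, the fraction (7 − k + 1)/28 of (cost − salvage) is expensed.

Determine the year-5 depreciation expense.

$8,292

Depreciable base = $91,992 − $14,600 = $77,392.
Sum of the years' digits = 7+6+5+4+3+2+1 = 28.
Year 1: $77,392 × 7/28 = $19,348. Book value $72,644.
Year 2: $77,392 × 6/28 = $16,584. Book value $56,060.
Year 3: $77,392 × 5/28 = $13,820. Book value $42,240.
Year 4: $77,392 × 4/28 = $11,056. Book value $31,184.
Year 5: $77,392 × 3/28 = $8,292. Book value $22,892.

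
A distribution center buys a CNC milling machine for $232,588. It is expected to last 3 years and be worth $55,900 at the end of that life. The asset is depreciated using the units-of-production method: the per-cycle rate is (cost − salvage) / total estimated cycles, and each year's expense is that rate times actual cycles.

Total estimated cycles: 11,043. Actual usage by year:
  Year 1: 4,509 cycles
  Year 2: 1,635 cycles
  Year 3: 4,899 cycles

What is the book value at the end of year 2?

$134,284

Depreciable base = $232,588 − $55,900 = $176,688.
Rate = $176,688 / 11,043 cycles = $16 per cycle.
Year 1: 4,509 × $16 = $72,144. Book value $160,444.
Year 2: 1,635 × $16 = $26,160. Book value $134,284.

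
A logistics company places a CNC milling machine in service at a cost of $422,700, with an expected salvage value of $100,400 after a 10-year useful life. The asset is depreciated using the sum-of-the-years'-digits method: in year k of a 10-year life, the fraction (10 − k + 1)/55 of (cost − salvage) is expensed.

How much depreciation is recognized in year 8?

$17,580

Depreciable base = $422,700 − $100,400 = $322,300.
Sum of the years' digits = 10+9+8+7+6+5+4+3+2+1 = 55.
Year 1: $322,300 × 10/55 = $58,600. Book value $364,100.
Year 2: $322,300 × 9/55 = $52,740. Book value $311,360.
Year 3: $322,300 × 8/55 = $46,880. Book value $264,480.
Year 4: $322,300 × 7/55 = $41,020. Book value $223,460.
Year 5: $322,300 × 6/55 = $35,160. Book value $188,300.
Year 6: $322,300 × 5/55 = $29,300. Book value $159,000.
Year 7: $322,300 × 4/55 = $23,440. Book value $135,560.
Year 8: $322,300 × 3/55 = $17,580. Book value $117,980.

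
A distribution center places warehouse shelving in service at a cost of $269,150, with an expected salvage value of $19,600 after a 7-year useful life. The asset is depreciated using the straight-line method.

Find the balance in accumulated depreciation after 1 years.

Depreciable base = $269,150 − $19,600 = $249,550.
Annual expense = $249,550 / 7 = $35,650.
End of year 1: book value $233,500.
Accumulated through year 1 = $269,150 − $233,500 = $35,650.

$35,650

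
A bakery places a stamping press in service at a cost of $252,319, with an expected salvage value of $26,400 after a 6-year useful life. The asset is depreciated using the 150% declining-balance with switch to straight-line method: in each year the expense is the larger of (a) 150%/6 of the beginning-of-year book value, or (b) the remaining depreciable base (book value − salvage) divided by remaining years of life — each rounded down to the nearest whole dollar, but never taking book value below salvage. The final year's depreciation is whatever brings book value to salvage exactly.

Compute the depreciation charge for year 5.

$26,683

Depreciable base = $252,319 − $26,400 = $225,919.
Year 1: DB = ⌊$252,319 × 150%/6⌋ = $63,079; SL = ⌊$225,919/6⌋ = $37,653 → take DB $63,079. Book value $189,240.
Year 2: DB = ⌊$189,240 × 150%/6⌋ = $47,310; SL = ⌊$162,840/5⌋ = $32,568 → take DB $47,310. Book value $141,930.
Year 3: DB = ⌊$141,930 × 150%/6⌋ = $35,482; SL = ⌊$115,530/4⌋ = $28,882 → take DB $35,482. Book value $106,448.
Year 4: DB = ⌊$106,448 × 150%/6⌋ = $26,612; SL = ⌊$80,048/3⌋ = $26,682 → take SL $26,682. Book value $79,766.
Year 5: DB = ⌊$79,766 × 150%/6⌋ = $19,941; SL = ⌊$53,366/2⌋ = $26,683 → take SL $26,683. Book value $53,083.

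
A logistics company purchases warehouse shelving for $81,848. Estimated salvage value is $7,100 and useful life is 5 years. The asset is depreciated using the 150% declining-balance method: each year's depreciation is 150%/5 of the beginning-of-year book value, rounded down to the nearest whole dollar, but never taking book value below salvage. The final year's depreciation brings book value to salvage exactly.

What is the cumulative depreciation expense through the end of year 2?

Depreciable base = $81,848 − $7,100 = $74,748.
Year 1: ⌊$81,848 × 150%/5⌋ = $24,554. Book value $57,294.
Year 2: ⌊$57,294 × 150%/5⌋ = $17,188. Book value $40,106.
Accumulated through year 2 = $81,848 − $40,106 = $41,742.

$41,742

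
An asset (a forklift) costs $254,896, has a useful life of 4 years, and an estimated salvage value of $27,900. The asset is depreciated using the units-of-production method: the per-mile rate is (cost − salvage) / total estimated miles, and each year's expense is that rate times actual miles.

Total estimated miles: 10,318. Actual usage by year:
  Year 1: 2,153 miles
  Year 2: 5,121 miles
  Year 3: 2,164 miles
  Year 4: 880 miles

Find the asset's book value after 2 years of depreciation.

Depreciable base = $254,896 − $27,900 = $226,996.
Rate = $226,996 / 10,318 miles = $22 per mile.
Year 1: 2,153 × $22 = $47,366. Book value $207,530.
Year 2: 5,121 × $22 = $112,662. Book value $94,868.

$94,868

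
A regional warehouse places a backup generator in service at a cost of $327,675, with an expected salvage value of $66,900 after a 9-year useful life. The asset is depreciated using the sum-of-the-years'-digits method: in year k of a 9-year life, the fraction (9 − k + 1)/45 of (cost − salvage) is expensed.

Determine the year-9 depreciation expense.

Depreciable base = $327,675 − $66,900 = $260,775.
Sum of the years' digits = 9+8+7+6+5+4+3+2+1 = 45.
Year 1: $260,775 × 9/45 = $52,155. Book value $275,520.
Year 2: $260,775 × 8/45 = $46,360. Book value $229,160.
Year 3: $260,775 × 7/45 = $40,565. Book value $188,595.
Year 4: $260,775 × 6/45 = $34,770. Book value $153,825.
Year 5: $260,775 × 5/45 = $28,975. Book value $124,850.
Year 6: $260,775 × 4/45 = $23,180. Book value $101,670.
Year 7: $260,775 × 3/45 = $17,385. Book value $84,285.
Year 8: $260,775 × 2/45 = $11,590. Book value $72,695.
Year 9: $260,775 × 1/45 = $5,795. Book value $66,900.

$5,795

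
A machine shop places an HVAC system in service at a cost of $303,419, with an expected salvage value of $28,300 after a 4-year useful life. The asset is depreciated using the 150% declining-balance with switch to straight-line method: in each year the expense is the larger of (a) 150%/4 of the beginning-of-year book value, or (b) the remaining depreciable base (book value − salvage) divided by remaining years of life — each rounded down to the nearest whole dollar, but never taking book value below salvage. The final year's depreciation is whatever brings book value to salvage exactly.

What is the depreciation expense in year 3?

$45,112

Depreciable base = $303,419 − $28,300 = $275,119.
Year 1: DB = ⌊$303,419 × 150%/4⌋ = $113,782; SL = ⌊$275,119/4⌋ = $68,779 → take DB $113,782. Book value $189,637.
Year 2: DB = ⌊$189,637 × 150%/4⌋ = $71,113; SL = ⌊$161,337/3⌋ = $53,779 → take DB $71,113. Book value $118,524.
Year 3: DB = ⌊$118,524 × 150%/4⌋ = $44,446; SL = ⌊$90,224/2⌋ = $45,112 → take SL $45,112. Book value $73,412.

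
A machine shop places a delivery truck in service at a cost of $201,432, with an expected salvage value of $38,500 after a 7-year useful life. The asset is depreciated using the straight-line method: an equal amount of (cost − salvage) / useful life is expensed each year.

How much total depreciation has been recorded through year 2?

Depreciable base = $201,432 − $38,500 = $162,932.
Annual expense = $162,932 / 7 = $23,276.
End of year 1: book value $178,156.
End of year 2: book value $154,880.
Accumulated through year 2 = $201,432 − $154,880 = $46,552.

$46,552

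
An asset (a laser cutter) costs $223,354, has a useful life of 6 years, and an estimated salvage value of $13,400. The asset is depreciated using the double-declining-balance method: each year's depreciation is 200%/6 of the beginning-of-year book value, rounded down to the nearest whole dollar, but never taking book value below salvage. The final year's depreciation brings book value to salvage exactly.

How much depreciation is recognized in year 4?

$22,060

Depreciable base = $223,354 − $13,400 = $209,954.
Year 1: ⌊$223,354 × 200%/6⌋ = $74,451. Book value $148,903.
Year 2: ⌊$148,903 × 200%/6⌋ = $49,634. Book value $99,269.
Year 3: ⌊$99,269 × 200%/6⌋ = $33,089. Book value $66,180.
Year 4: ⌊$66,180 × 200%/6⌋ = $22,060. Book value $44,120.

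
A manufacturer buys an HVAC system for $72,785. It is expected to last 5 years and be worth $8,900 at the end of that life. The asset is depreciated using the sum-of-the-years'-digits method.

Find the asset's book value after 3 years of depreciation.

$21,677

Depreciable base = $72,785 − $8,900 = $63,885.
Sum of the years' digits = 5+4+3+2+1 = 15.
Year 1: $63,885 × 5/15 = $21,295. Book value $51,490.
Year 2: $63,885 × 4/15 = $17,036. Book value $34,454.
Year 3: $63,885 × 3/15 = $12,777. Book value $21,677.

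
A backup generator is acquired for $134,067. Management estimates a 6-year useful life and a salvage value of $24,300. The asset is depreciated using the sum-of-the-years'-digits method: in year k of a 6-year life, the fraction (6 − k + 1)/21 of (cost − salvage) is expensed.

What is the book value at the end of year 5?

Depreciable base = $134,067 − $24,300 = $109,767.
Sum of the years' digits = 6+5+4+3+2+1 = 21.
Year 1: $109,767 × 6/21 = $31,362. Book value $102,705.
Year 2: $109,767 × 5/21 = $26,135. Book value $76,570.
Year 3: $109,767 × 4/21 = $20,908. Book value $55,662.
Year 4: $109,767 × 3/21 = $15,681. Book value $39,981.
Year 5: $109,767 × 2/21 = $10,454. Book value $29,527.

$29,527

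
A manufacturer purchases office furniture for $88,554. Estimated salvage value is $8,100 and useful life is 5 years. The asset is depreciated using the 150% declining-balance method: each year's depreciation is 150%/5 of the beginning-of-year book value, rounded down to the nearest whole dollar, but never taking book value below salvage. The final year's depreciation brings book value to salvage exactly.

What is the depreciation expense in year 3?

$13,017

Depreciable base = $88,554 − $8,100 = $80,454.
Year 1: ⌊$88,554 × 150%/5⌋ = $26,566. Book value $61,988.
Year 2: ⌊$61,988 × 150%/5⌋ = $18,596. Book value $43,392.
Year 3: ⌊$43,392 × 150%/5⌋ = $13,017. Book value $30,375.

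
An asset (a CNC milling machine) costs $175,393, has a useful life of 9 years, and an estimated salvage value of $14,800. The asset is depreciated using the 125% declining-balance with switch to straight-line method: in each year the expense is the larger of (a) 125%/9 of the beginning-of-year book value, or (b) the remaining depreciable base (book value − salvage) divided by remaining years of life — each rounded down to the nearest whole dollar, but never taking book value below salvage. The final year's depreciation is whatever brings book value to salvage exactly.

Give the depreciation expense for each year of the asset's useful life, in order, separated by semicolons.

Depreciable base = $175,393 − $14,800 = $160,593.
Year 1: DB = ⌊$175,393 × 125%/9⌋ = $24,360; SL = ⌊$160,593/9⌋ = $17,843 → take DB $24,360. Book value $151,033.
Year 2: DB = ⌊$151,033 × 125%/9⌋ = $20,976; SL = ⌊$136,233/8⌋ = $17,029 → take DB $20,976. Book value $130,057.
Year 3: DB = ⌊$130,057 × 125%/9⌋ = $18,063; SL = ⌊$115,257/7⌋ = $16,465 → take DB $18,063. Book value $111,994.
Year 4: DB = ⌊$111,994 × 125%/9⌋ = $15,554; SL = ⌊$97,194/6⌋ = $16,199 → take SL $16,199. Book value $95,795.
Year 5: DB = ⌊$95,795 × 125%/9⌋ = $13,304; SL = ⌊$80,995/5⌋ = $16,199 → take SL $16,199. Book value $79,596.
Year 6: DB = ⌊$79,596 × 125%/9⌋ = $11,055; SL = ⌊$64,796/4⌋ = $16,199 → take SL $16,199. Book value $63,397.
Year 7: DB = ⌊$63,397 × 125%/9⌋ = $8,805; SL = ⌊$48,597/3⌋ = $16,199 → take SL $16,199. Book value $47,198.
Year 8: DB = ⌊$47,198 × 125%/9⌋ = $6,555; SL = ⌊$32,398/2⌋ = $16,199 → take SL $16,199. Book value $30,999.
Year 9 (final): $30,999 − $14,800 = $16,199. Book value $14,800.

$24,360; $20,976; $18,063; $16,199; $16,199; $16,199; $16,199; $16,199; $16,199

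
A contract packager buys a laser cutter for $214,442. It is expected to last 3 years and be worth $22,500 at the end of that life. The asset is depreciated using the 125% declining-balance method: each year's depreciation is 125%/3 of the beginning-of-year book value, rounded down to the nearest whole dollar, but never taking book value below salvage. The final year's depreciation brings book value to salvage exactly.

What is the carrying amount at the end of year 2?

$72,971

Depreciable base = $214,442 − $22,500 = $191,942.
Year 1: ⌊$214,442 × 125%/3⌋ = $89,350. Book value $125,092.
Year 2: ⌊$125,092 × 125%/3⌋ = $52,121. Book value $72,971.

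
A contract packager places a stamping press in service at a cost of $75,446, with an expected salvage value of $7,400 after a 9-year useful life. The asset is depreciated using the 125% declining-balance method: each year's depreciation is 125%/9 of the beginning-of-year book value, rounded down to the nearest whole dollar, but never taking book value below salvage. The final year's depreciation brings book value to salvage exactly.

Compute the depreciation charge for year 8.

$3,679

Depreciable base = $75,446 − $7,400 = $68,046.
Year 1: ⌊$75,446 × 125%/9⌋ = $10,478. Book value $64,968.
Year 2: ⌊$64,968 × 125%/9⌋ = $9,023. Book value $55,945.
Year 3: ⌊$55,945 × 125%/9⌋ = $7,770. Book value $48,175.
Year 4: ⌊$48,175 × 125%/9⌋ = $6,690. Book value $41,485.
Year 5: ⌊$41,485 × 125%/9⌋ = $5,761. Book value $35,724.
Year 6: ⌊$35,724 × 125%/9⌋ = $4,961. Book value $30,763.
Year 7: ⌊$30,763 × 125%/9⌋ = $4,272. Book value $26,491.
Year 8: ⌊$26,491 × 125%/9⌋ = $3,679. Book value $22,812.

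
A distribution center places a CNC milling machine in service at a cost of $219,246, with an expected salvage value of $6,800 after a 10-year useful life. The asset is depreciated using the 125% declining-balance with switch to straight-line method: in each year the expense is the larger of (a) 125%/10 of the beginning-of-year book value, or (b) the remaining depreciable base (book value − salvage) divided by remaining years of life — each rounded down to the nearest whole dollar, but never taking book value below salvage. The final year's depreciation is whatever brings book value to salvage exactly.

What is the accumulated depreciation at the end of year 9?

Depreciable base = $219,246 − $6,800 = $212,446.
Year 1: DB = ⌊$219,246 × 125%/10⌋ = $27,405; SL = ⌊$212,446/10⌋ = $21,244 → take DB $27,405. Book value $191,841.
Year 2: DB = ⌊$191,841 × 125%/10⌋ = $23,980; SL = ⌊$185,041/9⌋ = $20,560 → take DB $23,980. Book value $167,861.
Year 3: DB = ⌊$167,861 × 125%/10⌋ = $20,982; SL = ⌊$161,061/8⌋ = $20,132 → take DB $20,982. Book value $146,879.
Year 4: DB = ⌊$146,879 × 125%/10⌋ = $18,359; SL = ⌊$140,079/7⌋ = $20,011 → take SL $20,011. Book value $126,868.
Year 5: DB = ⌊$126,868 × 125%/10⌋ = $15,858; SL = ⌊$120,068/6⌋ = $20,011 → take SL $20,011. Book value $106,857.
Year 6: DB = ⌊$106,857 × 125%/10⌋ = $13,357; SL = ⌊$100,057/5⌋ = $20,011 → take SL $20,011. Book value $86,846.
Year 7: DB = ⌊$86,846 × 125%/10⌋ = $10,855; SL = ⌊$80,046/4⌋ = $20,011 → take SL $20,011. Book value $66,835.
Year 8: DB = ⌊$66,835 × 125%/10⌋ = $8,354; SL = ⌊$60,035/3⌋ = $20,011 → take SL $20,011. Book value $46,824.
Year 9: DB = ⌊$46,824 × 125%/10⌋ = $5,853; SL = ⌊$40,024/2⌋ = $20,012 → take SL $20,012. Book value $26,812.
Accumulated through year 9 = $219,246 − $26,812 = $192,434.

$192,434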